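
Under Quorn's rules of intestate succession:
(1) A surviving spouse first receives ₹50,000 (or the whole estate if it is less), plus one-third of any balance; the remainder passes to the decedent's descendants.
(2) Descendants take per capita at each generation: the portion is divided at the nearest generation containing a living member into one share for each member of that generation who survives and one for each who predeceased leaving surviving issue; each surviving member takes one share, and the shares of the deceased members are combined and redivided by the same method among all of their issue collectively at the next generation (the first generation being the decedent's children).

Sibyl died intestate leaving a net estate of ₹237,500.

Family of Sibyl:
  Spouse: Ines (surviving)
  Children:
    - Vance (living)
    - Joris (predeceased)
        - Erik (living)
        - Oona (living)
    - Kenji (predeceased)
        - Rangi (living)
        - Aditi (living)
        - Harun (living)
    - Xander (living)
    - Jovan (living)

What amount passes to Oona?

Oona receives ₹10,000.

Ines first takes ₹50,000, leaving a balance of ₹187,500. Ines then takes one-third of the balance (₹62,500), for a total of ₹112,500. The remaining ₹125,000 passes to the descendants.
The descendants' portion (₹125,000) is divided at the children's generation into 5 shares of ₹25,000. Vance, Xander, and Jovan each take ₹25,000. The 2 shares of the deceased (Joris and Kenji) are combined into a pool of ₹50,000.
That pool (₹50,000) is divided at the grandchildren's generation equally among Erik, Oona, Rangi, Aditi, and Harun: ₹10,000 each.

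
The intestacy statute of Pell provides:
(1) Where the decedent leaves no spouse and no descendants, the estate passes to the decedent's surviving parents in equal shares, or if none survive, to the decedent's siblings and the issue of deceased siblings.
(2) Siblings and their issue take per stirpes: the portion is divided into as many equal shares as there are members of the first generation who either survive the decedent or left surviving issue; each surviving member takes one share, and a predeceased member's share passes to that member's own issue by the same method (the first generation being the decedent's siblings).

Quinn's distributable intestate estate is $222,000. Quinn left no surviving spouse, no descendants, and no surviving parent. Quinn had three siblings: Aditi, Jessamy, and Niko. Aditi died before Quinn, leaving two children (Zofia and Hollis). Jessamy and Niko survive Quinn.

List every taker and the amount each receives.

Zofia: $37,000; Hollis: $37,000; Jessamy: $74,000; Niko: $74,000

The entire $222,000 passes to the siblings and their issue.
That amount ($222,000) is divided into 3 shares of $74,000: Jessamy and Niko each take $74,000; Aditi's $74,000 share passes to Aditi's issue.
Aditi's share ($74,000) is divided into 2 shares of $37,000: Zofia and Hollis each take $37,000.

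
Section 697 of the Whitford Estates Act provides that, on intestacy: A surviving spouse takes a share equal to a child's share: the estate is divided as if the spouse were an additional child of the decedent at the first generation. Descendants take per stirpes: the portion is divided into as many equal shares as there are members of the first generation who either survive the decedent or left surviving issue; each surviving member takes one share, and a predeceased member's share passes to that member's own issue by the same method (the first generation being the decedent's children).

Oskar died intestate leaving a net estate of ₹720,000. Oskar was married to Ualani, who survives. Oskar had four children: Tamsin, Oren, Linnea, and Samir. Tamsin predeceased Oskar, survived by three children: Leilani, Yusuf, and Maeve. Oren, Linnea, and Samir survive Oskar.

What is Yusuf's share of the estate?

Yusuf receives ₹48,000.

The spouse counts as an additional share at the children's level, so there are 5 primary shares of ₹144,000. Ualani takes one such share (₹144,000).
The children's combined portion (₹576,000) is divided into 4 shares of ₹144,000: Oren, Linnea, and Samir each take ₹144,000; Tamsin's ₹144,000 share passes to Tamsin's issue.
Tamsin's share (₹144,000) is divided into 3 shares of ₹48,000: Leilani, Yusuf, and Maeve each take ₹48,000.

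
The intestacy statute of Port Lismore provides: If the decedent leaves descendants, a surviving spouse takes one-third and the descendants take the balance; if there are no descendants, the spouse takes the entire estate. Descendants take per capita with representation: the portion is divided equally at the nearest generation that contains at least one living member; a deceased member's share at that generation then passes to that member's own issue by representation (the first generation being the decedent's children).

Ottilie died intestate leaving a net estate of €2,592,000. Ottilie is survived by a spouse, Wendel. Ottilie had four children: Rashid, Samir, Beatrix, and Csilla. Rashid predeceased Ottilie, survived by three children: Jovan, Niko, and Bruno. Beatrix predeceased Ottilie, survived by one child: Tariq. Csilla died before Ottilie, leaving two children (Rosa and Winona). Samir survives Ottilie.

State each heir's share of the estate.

Wendel: €864,000; Jovan: €144,000; Niko: €144,000; Bruno: €144,000; Samir: €432,000; Tariq: €432,000; Rosa: €216,000; Winona: €216,000

Wendel takes one-third of €2,592,000 = €864,000. The remaining €1,728,000 passes to the descendants.
The descendants' portion (€1,728,000) is divided into 4 shares of €432,000: Samir takes €432,000; Rashid's €432,000 share passes to Rashid's issue; Beatrix's €432,000 share passes to Beatrix's issue; Csilla's €432,000 share passes to Csilla's issue.
Rashid's share (€432,000) is divided into 3 shares of €144,000: Jovan, Niko, and Bruno each take €144,000.
Beatrix's share (€432,000) passes entirely to Tariq.
Csilla's share (€432,000) is divided into 2 shares of €216,000: Rosa and Winona each take €216,000.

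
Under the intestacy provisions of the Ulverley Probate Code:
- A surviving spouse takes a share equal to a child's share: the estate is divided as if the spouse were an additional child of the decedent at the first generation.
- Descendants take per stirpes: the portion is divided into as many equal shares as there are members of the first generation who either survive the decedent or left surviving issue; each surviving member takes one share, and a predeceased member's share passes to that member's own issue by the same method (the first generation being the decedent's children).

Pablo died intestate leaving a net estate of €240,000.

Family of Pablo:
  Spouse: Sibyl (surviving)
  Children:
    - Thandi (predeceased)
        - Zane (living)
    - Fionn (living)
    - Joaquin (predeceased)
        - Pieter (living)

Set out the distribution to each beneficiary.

The spouse counts as an additional share at the children's level, so there are 4 primary shares of €60,000. Sibyl takes one such share (€60,000).
The children's combined portion (€180,000) is divided into 3 shares of €60,000: Fionn takes €60,000; Thandi's €60,000 share passes to Thandi's issue; Joaquin's €60,000 share passes to Joaquin's issue.
Thandi's share (€60,000) passes entirely to Zane.
Joaquin's share (€60,000) passes entirely to Pieter.

Sibyl: €60,000; Zane: €60,000; Fionn: €60,000; Pieter: €60,000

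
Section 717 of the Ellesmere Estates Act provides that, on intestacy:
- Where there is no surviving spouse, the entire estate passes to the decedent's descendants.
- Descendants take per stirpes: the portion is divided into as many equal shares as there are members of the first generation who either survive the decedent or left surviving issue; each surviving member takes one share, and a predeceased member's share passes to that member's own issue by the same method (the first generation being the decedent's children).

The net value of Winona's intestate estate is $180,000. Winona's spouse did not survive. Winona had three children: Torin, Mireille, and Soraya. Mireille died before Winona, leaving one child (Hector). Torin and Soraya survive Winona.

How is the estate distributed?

The entire $180,000 passes to the descendants.
That amount ($180,000) is divided into 3 shares of $60,000: Torin and Soraya each take $60,000; Mireille's $60,000 share passes to Mireille's issue.
Mireille's share ($60,000) passes entirely to Hector.

Torin: $60,000; Hector: $60,000; Soraya: $60,000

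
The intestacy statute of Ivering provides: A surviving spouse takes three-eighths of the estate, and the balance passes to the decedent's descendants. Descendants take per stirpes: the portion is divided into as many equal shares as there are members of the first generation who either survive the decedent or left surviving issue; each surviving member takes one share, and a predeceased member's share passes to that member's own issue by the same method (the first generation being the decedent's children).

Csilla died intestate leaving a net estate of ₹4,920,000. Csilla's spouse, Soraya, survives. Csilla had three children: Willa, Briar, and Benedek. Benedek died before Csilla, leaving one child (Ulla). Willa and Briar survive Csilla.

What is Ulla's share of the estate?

Soraya takes three-eighths of ₹4,920,000 = ₹1,845,000. The remaining ₹3,075,000 passes to the descendants.
The descendants' portion (₹3,075,000) is divided into 3 shares of ₹1,025,000: Willa and Briar each take ₹1,025,000; Benedek's ₹1,025,000 share passes to Benedek's issue.
Benedek's share (₹1,025,000) passes entirely to Ulla.

Ulla receives ₹1,025,000.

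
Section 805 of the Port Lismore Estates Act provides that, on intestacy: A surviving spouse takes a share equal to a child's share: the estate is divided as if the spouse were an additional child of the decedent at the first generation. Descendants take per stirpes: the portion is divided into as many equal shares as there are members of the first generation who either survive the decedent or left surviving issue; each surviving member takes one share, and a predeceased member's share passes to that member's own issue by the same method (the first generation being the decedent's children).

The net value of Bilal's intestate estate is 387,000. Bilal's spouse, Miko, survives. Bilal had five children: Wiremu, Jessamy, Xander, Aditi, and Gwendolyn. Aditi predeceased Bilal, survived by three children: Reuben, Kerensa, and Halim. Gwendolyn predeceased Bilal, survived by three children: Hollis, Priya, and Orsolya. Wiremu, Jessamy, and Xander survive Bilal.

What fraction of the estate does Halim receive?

The spouse counts as an additional share at the children's level, so there are 6 primary shares of 64,500. Miko takes one such share (64,500).
The children's combined portion (322,500) is divided into 5 shares of 64,500: Wiremu, Jessamy, and Xander each take 64,500; Aditi's 64,500 share passes to Aditi's issue; Gwendolyn's 64,500 share passes to Gwendolyn's issue.
Aditi's share (64,500) is divided into 3 shares of 21,500: Reuben, Kerensa, and Halim each take 21,500.
Gwendolyn's share (64,500) is divided into 3 shares of 21,500: Hollis, Priya, and Orsolya each take 21,500.

Halim receives 1/18 of the estate.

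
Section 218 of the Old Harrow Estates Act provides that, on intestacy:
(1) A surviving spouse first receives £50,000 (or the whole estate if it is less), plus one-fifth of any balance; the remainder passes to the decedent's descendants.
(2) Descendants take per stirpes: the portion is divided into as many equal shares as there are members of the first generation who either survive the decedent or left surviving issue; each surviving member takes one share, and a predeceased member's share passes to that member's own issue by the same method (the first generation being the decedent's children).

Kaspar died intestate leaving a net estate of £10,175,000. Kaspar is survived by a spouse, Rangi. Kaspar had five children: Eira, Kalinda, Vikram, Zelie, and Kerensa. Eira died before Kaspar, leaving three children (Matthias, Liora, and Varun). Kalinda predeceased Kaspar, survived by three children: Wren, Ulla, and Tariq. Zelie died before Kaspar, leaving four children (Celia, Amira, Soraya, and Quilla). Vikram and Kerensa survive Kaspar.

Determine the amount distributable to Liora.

Rangi first takes £50,000, leaving a balance of £10,125,000. Rangi then takes one-fifth of the balance (£2,025,000), for a total of £2,075,000. The remaining £8,100,000 passes to the descendants.
The descendants' portion (£8,100,000) is divided into 5 shares of £1,620,000: Vikram and Kerensa each take £1,620,000; Eira's £1,620,000 share passes to Eira's issue; Kalinda's £1,620,000 share passes to Kalinda's issue; Zelie's £1,620,000 share passes to Zelie's issue.
Eira's share (£1,620,000) is divided into 3 shares of £540,000: Matthias, Liora, and Varun each take £540,000.
Kalinda's share (£1,620,000) is divided into 3 shares of £540,000: Wren, Ulla, and Tariq each take £540,000.
Zelie's share (£1,620,000) is divided into 4 shares of £405,000: Celia, Amira, Soraya, and Quilla each take £405,000.

Liora receives £540,000.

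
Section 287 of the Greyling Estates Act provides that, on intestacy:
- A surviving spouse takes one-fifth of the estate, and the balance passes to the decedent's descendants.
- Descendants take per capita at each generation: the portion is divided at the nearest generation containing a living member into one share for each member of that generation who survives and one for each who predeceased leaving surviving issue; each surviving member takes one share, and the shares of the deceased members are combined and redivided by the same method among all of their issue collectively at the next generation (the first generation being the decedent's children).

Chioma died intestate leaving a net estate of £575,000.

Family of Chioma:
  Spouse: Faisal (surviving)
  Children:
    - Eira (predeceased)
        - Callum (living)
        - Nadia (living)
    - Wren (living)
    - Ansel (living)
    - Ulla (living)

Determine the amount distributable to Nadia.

Faisal takes one-fifth of £575,000 = £115,000. The remaining £460,000 passes to the descendants.
The descendants' portion (£460,000) is divided at the children's generation into 4 shares of £115,000. Wren, Ansel, and Ulla each take £115,000. The remaining share for the deceased Eira (£115,000) is carried to the next generation.
That pool (£115,000) is divided at the grandchildren's generation equally among Callum and Nadia: £57,500 each.

Nadia receives £57,500.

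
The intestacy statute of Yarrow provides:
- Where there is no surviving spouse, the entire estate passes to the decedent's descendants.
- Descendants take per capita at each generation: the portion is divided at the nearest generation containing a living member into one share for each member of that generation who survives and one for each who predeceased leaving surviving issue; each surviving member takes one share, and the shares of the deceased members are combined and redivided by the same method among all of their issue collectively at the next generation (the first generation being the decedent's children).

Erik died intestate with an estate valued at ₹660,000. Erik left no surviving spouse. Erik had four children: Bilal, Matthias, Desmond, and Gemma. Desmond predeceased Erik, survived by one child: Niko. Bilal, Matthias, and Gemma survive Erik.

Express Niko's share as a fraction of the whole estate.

Niko receives 1/4 of the estate.

The entire ₹660,000 passes to the descendants.
That amount (₹660,000) is divided at the children's generation into 4 shares of ₹165,000. Bilal, Matthias, and Gemma each take ₹165,000. The remaining share for the deceased Desmond (₹165,000) is carried to the next generation.
That pool (₹165,000) passes entirely to Niko, the sole taker at the grandchildren's generation.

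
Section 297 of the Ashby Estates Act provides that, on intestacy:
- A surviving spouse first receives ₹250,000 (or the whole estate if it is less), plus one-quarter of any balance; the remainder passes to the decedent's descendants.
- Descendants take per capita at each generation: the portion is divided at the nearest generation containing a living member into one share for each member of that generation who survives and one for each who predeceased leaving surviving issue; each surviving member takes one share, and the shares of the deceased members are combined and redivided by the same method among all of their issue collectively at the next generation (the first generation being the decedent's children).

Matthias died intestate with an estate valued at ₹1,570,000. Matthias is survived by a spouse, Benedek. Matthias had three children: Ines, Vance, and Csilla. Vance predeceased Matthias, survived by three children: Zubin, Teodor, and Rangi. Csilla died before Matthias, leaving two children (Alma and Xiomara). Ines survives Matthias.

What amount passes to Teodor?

Teodor receives ₹132,000.

Benedek first takes ₹250,000, leaving a balance of ₹1,320,000. Benedek then takes one-quarter of the balance (₹330,000), for a total of ₹580,000. The remaining ₹990,000 passes to the descendants.
The descendants' portion (₹990,000) is divided at the children's generation into 3 shares of ₹330,000. Ines takes ₹330,000. The 2 shares of the deceased (Vance and Csilla) are combined into a pool of ₹660,000.
That pool (₹660,000) is divided at the grandchildren's generation equally among Zubin, Teodor, Rangi, Alma, and Xiomara: ₹132,000 each.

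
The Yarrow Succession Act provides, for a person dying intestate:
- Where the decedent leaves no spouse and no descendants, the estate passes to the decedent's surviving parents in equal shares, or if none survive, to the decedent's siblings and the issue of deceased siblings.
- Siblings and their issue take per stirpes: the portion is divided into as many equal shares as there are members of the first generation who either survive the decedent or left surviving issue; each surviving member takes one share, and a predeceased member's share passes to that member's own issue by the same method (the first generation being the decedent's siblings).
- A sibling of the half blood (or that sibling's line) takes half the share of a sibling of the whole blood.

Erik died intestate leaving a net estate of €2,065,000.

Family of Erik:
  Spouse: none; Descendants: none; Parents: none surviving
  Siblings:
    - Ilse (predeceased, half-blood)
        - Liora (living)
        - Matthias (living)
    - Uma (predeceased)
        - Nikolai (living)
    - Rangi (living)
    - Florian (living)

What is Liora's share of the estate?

Liora receives €147,500.

The entire €2,065,000 passes to the siblings and their issue.
Counting each half-blood sibling's line as half a unit, there are 7/2 units in €2,065,000, so one unit is €590,000. Whole-blood lines (Uma, Rangi, and Florian) take €590,000 each; half-blood lines (Ilse) take €295,000 each.
Ilse's share (€295,000) is divided into 2 shares of €147,500: Liora and Matthias each take €147,500.
Uma's share (€590,000) passes entirely to Nikolai.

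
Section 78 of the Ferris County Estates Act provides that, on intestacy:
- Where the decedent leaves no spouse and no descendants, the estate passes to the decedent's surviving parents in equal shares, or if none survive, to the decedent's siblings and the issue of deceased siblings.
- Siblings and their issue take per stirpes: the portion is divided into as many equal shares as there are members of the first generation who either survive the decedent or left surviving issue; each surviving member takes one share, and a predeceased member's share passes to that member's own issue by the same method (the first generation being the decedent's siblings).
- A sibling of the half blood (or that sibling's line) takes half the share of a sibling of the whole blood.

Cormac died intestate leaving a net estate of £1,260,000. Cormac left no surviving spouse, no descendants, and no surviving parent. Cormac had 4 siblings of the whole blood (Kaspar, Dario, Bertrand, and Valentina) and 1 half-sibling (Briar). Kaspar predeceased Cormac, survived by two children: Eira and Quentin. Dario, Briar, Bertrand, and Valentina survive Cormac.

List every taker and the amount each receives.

The entire £1,260,000 passes to the siblings and their issue.
Counting each half-blood sibling's line as half a unit, there are 9/2 units in £1,260,000, so one unit is £280,000. Whole-blood lines (Kaspar, Dario, Bertrand, and Valentina) take £280,000 each; half-blood lines (Briar) take £140,000 each.
Kaspar's share (£280,000) is divided into 2 shares of £140,000: Eira and Quentin each take £140,000.

Eira: £140,000; Quentin: £140,000; Dario: £280,000; Briar: £140,000; Bertrand: £280,000; Valentina: £280,000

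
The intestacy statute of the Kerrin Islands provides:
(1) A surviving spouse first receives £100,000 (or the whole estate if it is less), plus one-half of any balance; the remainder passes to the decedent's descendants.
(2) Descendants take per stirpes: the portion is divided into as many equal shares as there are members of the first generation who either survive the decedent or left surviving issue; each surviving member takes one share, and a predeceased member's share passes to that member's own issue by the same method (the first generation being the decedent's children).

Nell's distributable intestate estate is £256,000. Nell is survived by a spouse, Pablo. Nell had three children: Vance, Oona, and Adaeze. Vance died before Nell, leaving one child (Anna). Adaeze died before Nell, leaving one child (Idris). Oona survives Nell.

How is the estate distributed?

Pablo first takes £100,000, leaving a balance of £156,000. Pablo then takes one-half of the balance (£78,000), for a total of £178,000. The remaining £78,000 passes to the descendants.
The descendants' portion (£78,000) is divided into 3 shares of £26,000: Oona takes £26,000; Vance's £26,000 share passes to Vance's issue; Adaeze's £26,000 share passes to Adaeze's issue.
Vance's share (£26,000) passes entirely to Anna.
Adaeze's share (£26,000) passes entirely to Idris.

Pablo: £178,000; Anna: £26,000; Oona: £26,000; Idris: £26,000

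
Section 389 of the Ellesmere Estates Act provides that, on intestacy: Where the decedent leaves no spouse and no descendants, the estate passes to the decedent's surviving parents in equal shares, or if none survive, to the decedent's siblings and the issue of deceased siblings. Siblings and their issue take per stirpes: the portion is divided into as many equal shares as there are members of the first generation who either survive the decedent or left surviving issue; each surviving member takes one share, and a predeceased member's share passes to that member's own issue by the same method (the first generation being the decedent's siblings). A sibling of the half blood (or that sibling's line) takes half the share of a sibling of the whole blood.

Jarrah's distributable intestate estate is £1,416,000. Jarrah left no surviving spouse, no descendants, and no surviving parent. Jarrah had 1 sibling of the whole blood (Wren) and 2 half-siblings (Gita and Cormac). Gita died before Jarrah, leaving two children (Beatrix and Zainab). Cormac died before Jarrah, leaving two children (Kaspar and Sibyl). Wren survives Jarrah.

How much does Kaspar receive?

The entire £1,416,000 passes to the siblings and their issue.
Counting each half-blood sibling's line as half a unit, there are 2 units in £1,416,000, so one unit is £708,000. Whole-blood lines (Wren) take £708,000 each; half-blood lines (Gita and Cormac) take £354,000 each.
Gita's share (£354,000) is divided into 2 shares of £177,000: Beatrix and Zainab each take £177,000.
Cormac's share (£354,000) is divided into 2 shares of £177,000: Kaspar and Sibyl each take £177,000.

Kaspar receives £177,000.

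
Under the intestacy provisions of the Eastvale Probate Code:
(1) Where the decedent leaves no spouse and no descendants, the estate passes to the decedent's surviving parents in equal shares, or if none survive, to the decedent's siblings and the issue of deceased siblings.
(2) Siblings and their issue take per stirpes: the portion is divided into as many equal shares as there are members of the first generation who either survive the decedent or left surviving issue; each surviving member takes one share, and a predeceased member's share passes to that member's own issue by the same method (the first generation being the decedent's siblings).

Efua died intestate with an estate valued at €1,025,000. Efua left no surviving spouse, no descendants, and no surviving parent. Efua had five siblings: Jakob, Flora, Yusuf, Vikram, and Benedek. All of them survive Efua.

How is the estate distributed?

Jakob: €205,000; Flora: €205,000; Yusuf: €205,000; Vikram: €205,000; Benedek: €205,000

The entire €1,025,000 passes to the siblings and their issue.
That amount (€1,025,000) is divided into 5 shares of €205,000: Jakob, Flora, Yusuf, Vikram, and Benedek each take €205,000.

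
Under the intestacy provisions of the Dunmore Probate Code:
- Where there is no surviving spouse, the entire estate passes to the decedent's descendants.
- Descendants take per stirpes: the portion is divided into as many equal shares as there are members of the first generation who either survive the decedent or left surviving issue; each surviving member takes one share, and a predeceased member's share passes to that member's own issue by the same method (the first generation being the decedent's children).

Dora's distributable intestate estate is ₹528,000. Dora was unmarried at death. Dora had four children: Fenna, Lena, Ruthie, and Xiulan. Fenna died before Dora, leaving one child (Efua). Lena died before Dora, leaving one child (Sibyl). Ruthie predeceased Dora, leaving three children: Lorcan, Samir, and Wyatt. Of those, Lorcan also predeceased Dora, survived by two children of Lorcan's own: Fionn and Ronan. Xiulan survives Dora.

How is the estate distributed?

Efua: ₹132,000; Sibyl: ₹132,000; Fionn: ₹22,000; Ronan: ₹22,000; Samir: ₹44,000; Wyatt: ₹44,000; Xiulan: ₹132,000

The entire ₹528,000 passes to the descendants.
That amount (₹528,000) is divided into 4 shares of ₹132,000: Xiulan takes ₹132,000; Fenna's ₹132,000 share passes to Fenna's issue; Lena's ₹132,000 share passes to Lena's issue; Ruthie's ₹132,000 share passes to Ruthie's issue.
Fenna's share (₹132,000) passes entirely to Efua.
Lena's share (₹132,000) passes entirely to Sibyl.
Ruthie's share (₹132,000) is divided into 3 shares of ₹44,000: Samir and Wyatt each take ₹44,000; Lorcan's ₹44,000 share passes to Lorcan's issue.
Lorcan's share (₹44,000) is divided into 2 shares of ₹22,000: Fionn and Ronan each take ₹22,000.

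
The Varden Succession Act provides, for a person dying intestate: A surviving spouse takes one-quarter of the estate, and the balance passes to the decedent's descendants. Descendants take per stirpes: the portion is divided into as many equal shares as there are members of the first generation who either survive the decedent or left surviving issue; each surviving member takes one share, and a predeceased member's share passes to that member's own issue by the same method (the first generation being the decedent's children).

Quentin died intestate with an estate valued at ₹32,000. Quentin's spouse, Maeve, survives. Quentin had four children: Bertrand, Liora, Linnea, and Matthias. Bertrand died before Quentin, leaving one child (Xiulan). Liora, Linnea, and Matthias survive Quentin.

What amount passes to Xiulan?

Maeve takes one-quarter of ₹32,000 = ₹8,000. The remaining ₹24,000 passes to the descendants.
The descendants' portion (₹24,000) is divided into 4 shares of ₹6,000: Liora, Linnea, and Matthias each take ₹6,000; Bertrand's ₹6,000 share passes to Bertrand's issue.
Bertrand's share (₹6,000) passes entirely to Xiulan.

Xiulan receives ₹6,000.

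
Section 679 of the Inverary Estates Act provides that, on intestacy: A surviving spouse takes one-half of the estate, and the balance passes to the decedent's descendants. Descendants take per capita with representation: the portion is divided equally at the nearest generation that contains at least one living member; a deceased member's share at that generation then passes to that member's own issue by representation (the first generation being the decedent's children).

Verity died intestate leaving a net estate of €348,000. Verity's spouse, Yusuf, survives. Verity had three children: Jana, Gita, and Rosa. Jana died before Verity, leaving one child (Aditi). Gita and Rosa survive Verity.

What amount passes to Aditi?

Yusuf takes one-half of €348,000 = €174,000. The remaining €174,000 passes to the descendants.
The descendants' portion (€174,000) is divided into 3 shares of €58,000: Gita and Rosa each take €58,000; Jana's €58,000 share passes to Jana's issue.
Jana's share (€58,000) passes entirely to Aditi.

Aditi receives €58,000.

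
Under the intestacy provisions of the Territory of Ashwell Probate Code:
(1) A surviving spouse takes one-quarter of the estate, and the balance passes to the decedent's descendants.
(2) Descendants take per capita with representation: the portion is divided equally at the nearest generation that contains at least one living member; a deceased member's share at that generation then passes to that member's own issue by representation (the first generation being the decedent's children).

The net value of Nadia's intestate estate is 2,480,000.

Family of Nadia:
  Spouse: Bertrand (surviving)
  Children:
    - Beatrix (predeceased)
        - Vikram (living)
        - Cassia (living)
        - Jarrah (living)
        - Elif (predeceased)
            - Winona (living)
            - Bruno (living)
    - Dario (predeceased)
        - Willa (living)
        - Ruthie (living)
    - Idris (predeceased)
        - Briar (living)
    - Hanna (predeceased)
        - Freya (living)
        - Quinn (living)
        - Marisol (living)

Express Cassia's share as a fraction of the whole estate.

Bertrand takes one-quarter of 2,480,000 = 620,000. The remaining 1,860,000 passes to the descendants.
No child survives, so the initial division is made at the grandchildren's generation.
The descendants' portion (1,860,000) is divided into 10 shares of 186,000: Vikram, Cassia, Jarrah, Willa, Ruthie, Briar, Freya, Quinn, and Marisol each take 186,000; Elif's 186,000 share passes to Elif's issue.
Elif's share (186,000) is divided into 2 shares of 93,000: Winona and Bruno each take 93,000.

Cassia receives 3/40 of the estate.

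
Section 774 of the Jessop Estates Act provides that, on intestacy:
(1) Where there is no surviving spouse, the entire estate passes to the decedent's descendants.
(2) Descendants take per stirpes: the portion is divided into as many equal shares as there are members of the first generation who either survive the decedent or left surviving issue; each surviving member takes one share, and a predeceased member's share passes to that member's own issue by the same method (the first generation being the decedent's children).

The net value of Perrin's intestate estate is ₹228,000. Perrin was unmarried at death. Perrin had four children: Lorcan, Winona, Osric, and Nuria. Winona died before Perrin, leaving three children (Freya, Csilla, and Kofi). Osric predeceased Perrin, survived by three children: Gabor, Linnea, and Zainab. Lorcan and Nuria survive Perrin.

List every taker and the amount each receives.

The entire ₹228,000 passes to the descendants.
That amount (₹228,000) is divided into 4 shares of ₹57,000: Lorcan and Nuria each take ₹57,000; Winona's ₹57,000 share passes to Winona's issue; Osric's ₹57,000 share passes to Osric's issue.
Winona's share (₹57,000) is divided into 3 shares of ₹19,000: Freya, Csilla, and Kofi each take ₹19,000.
Osric's share (₹57,000) is divided into 3 shares of ₹19,000: Gabor, Linnea, and Zainab each take ₹19,000.

Lorcan: ₹57,000; Freya: ₹19,000; Csilla: ₹19,000; Kofi: ₹19,000; Gabor: ₹19,000; Linnea: ₹19,000; Zainab: ₹19,000; Nuria: ₹57,000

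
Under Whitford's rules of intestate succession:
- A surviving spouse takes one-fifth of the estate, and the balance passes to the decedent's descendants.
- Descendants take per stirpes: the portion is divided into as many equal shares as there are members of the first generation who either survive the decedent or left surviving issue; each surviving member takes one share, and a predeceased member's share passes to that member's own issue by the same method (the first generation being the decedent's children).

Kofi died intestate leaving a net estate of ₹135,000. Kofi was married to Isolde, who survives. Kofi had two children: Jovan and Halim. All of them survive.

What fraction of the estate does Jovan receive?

Jovan receives 2/5 of the estate.

Isolde takes one-fifth of ₹135,000 = ₹27,000. The remaining ₹108,000 passes to the descendants.
The descendants' portion (₹108,000) is divided into 2 shares of ₹54,000: Jovan and Halim each take ₹54,000.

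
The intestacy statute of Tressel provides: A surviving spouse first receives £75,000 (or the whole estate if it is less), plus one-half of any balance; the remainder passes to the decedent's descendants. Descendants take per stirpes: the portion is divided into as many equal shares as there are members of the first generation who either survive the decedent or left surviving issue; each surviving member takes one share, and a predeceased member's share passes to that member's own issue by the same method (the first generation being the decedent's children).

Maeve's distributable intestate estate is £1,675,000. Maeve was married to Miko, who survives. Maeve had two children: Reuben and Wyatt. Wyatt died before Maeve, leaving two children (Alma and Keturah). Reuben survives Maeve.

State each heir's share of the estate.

Miko first takes £75,000, leaving a balance of £1,600,000. Miko then takes one-half of the balance (£800,000), for a total of £875,000. The remaining £800,000 passes to the descendants.
The descendants' portion (£800,000) is divided into 2 shares of £400,000: Reuben takes £400,000; Wyatt's £400,000 share passes to Wyatt's issue.
Wyatt's share (£400,000) is divided into 2 shares of £200,000: Alma and Keturah each take £200,000.

Miko: £875,000; Reuben: £400,000; Alma: £200,000; Keturah: £200,000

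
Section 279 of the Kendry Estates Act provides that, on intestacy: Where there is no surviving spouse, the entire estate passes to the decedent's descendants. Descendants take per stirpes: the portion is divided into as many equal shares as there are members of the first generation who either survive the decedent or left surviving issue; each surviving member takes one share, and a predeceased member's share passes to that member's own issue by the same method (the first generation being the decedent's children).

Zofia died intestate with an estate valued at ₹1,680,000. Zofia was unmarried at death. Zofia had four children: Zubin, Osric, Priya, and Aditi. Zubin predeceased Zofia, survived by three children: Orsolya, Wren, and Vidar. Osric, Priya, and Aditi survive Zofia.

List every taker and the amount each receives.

Orsolya: ₹140,000; Wren: ₹140,000; Vidar: ₹140,000; Osric: ₹420,000; Priya: ₹420,000; Aditi: ₹420,000

The entire ₹1,680,000 passes to the descendants.
That amount (₹1,680,000) is divided into 4 shares of ₹420,000: Osric, Priya, and Aditi each take ₹420,000; Zubin's ₹420,000 share passes to Zubin's issue.
Zubin's share (₹420,000) is divided into 3 shares of ₹140,000: Orsolya, Wren, and Vidar each take ₹140,000.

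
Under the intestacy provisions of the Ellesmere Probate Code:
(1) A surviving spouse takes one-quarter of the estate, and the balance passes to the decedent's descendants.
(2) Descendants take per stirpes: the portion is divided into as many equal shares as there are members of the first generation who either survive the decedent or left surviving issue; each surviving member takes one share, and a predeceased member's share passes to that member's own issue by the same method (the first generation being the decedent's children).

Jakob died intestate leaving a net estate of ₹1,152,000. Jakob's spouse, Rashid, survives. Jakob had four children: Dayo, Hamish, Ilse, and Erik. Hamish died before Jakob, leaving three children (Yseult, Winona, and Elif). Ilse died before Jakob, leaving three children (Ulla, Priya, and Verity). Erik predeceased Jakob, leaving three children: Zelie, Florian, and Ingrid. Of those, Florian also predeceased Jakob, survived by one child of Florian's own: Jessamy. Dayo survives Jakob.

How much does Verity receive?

Rashid takes one-quarter of ₹1,152,000 = ₹288,000. The remaining ₹864,000 passes to the descendants.
The descendants' portion (₹864,000) is divided into 4 shares of ₹216,000: Dayo takes ₹216,000; Hamish's ₹216,000 share passes to Hamish's issue; Ilse's ₹216,000 share passes to Ilse's issue; Erik's ₹216,000 share passes to Erik's issue.
Hamish's share (₹216,000) is divided into 3 shares of ₹72,000: Yseult, Winona, and Elif each take ₹72,000.
Ilse's share (₹216,000) is divided into 3 shares of ₹72,000: Ulla, Priya, and Verity each take ₹72,000.
Erik's share (₹216,000) is divided into 3 shares of ₹72,000: Zelie and Ingrid each take ₹72,000; Florian's ₹72,000 share passes to Florian's issue.
Florian's share (₹72,000) passes entirely to Jessamy.

Verity receives ₹72,000.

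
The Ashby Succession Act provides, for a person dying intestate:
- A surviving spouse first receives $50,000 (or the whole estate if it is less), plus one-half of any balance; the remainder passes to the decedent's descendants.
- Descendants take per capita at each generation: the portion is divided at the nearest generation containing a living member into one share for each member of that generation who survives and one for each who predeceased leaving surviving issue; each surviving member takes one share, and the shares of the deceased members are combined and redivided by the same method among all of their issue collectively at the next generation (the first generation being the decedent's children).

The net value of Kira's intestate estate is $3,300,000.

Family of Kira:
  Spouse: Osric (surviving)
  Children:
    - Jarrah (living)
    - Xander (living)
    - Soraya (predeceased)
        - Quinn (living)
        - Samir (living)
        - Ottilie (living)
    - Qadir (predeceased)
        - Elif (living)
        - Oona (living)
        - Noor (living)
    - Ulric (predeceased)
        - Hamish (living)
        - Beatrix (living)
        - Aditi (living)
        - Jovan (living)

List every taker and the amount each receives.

Osric first takes $50,000, leaving a balance of $3,250,000. Osric then takes one-half of the balance ($1,625,000), for a total of $1,675,000. The remaining $1,625,000 passes to the descendants.
The descendants' portion ($1,625,000) is divided at the children's generation into 5 shares of $325,000. Jarrah and Xander each take $325,000. The 3 shares of the deceased (Soraya, Qadir, and Ulric) are combined into a pool of $975,000.
That pool ($975,000) is divided at the grandchildren's generation equally among Quinn, Samir, Ottilie, Elif, Oona, Noor, Hamish, Beatrix, Aditi, and Jovan: $97,500 each.

Osric: $1,675,000; Jarrah: $325,000; Xander: $325,000; Quinn: $97,500; Samir: $97,500; Ottilie: $97,500; Elif: $97,500; Oona: $97,500; Noor: $97,500; Hamish: $97,500; Beatrix: $97,500; Aditi: $97,500; Jovan: $97,500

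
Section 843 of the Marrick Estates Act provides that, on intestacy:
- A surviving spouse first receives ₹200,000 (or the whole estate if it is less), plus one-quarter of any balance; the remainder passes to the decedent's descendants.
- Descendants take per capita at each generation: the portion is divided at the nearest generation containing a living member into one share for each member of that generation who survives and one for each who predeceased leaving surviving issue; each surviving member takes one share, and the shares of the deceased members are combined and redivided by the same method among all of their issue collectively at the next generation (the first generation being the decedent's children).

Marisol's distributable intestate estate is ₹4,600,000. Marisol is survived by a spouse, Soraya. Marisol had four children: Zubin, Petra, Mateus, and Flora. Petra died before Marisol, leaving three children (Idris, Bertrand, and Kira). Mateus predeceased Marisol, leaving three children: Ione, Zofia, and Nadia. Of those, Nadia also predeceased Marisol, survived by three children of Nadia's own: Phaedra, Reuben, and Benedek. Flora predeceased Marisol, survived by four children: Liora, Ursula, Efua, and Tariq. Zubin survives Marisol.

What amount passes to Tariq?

Soraya first takes ₹200,000, leaving a balance of ₹4,400,000. Soraya then takes one-quarter of the balance (₹1,100,000), for a total of ₹1,300,000. The remaining ₹3,300,000 passes to the descendants.
The descendants' portion (₹3,300,000) is divided at the children's generation into 4 shares of ₹825,000. Zubin takes ₹825,000. The 3 shares of the deceased (Petra, Mateus, and Flora) are combined into a pool of ₹2,475,000.
That pool (₹2,475,000) is divided at the grandchildren's generation into 10 shares of ₹247,500. Idris, Bertrand, Kira, Ione, Zofia, Liora, Ursula, Efua, and Tariq each take ₹247,500. The remaining share for the deceased Nadia (₹247,500) is carried to the next generation.
That pool (₹247,500) is divided at the great-grandchildren's generation equally among Phaedra, Reuben, and Benedek: ₹82,500 each.

Tariq receives ₹247,500.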